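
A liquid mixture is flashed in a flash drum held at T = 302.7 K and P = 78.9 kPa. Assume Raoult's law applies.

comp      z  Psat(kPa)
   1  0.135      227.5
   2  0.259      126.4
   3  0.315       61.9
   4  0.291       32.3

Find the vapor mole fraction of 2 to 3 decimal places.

Raoult's law: Kᵢ = Pᵢˢᵃᵗ/P = Pᵢˢᵃᵗ/78.9.
  K_1 = 227.5/78.9 = 2.88340, K_2 = 126.4/78.9 = 1.60203, K_3 = 61.9/78.9 = 0.78454, K_4 = 32.3/78.9 = 0.40938
Rachford–Rice: g(ψ) = Σ zᵢ(Kᵢ−1)/(1+ψ(Kᵢ−1)) = 0.
g(0) = ΣzᵢKᵢ − 1 = 0.170 and g(1) = 1 − Σzᵢ/Kᵢ = -0.321, so a root lies in (0, 1).
Newton–Raphson from ψ = 0.55:
  ψ = 0.550: g = -0.0895, g' = -0.410 → ψ = 0.332
  ψ = 0.332: g = -0.0004, g' = -0.421 → ψ = 0.331
Converged at ψ = 0.331.
Compositions from xᵢ = zᵢ/(1+ψ(Kᵢ−1)), yᵢ = Kᵢxᵢ:
  1: x = 0.083, y = 0.240
  2: x = 0.216, y = 0.346
  3: x = 0.339, y = 0.266
  4: x = 0.362, y = 0.148

y_2 = 0.346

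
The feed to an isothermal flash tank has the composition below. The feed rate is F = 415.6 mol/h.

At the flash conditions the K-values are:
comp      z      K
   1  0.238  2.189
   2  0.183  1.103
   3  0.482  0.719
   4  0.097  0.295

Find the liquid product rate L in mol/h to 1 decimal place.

Rachford–Rice: g(ψ) = Σ zᵢ(Kᵢ−1)/(1+ψ(Kᵢ−1)) = 0.
Feasibility: ΣzᵢKᵢ = 1.098, Σzᵢ/Kᵢ = 1.274 — both > 1, two phases present.
Newton iteration, ψ⁰ = 0.48:
  ψ = 0.480: g = -0.0618, g' = -0.299 → ψ = 0.273
  ψ = 0.273: g = 0.0005, g' = -0.312 → ψ = 0.275
Converged at ψ = 0.275.
Then V = ψ·F = 0.2749·415.6 = 114.2 mol/h and L = F − V = 301.4 mol/h.

L = 301.4 mol/h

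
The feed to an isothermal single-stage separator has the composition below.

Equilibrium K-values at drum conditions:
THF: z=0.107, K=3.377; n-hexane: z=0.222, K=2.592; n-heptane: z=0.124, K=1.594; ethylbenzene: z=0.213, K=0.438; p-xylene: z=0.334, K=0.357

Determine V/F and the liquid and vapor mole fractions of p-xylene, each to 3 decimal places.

V/F = 0.351, x_p-xylene = 0.431, y_p-xylene = 0.154

Iterate (Newton) starting at V/F = 0.33:
  V/F = 0.330: g = 0.0162, g' = -0.786 → V/F = 0.351
Converged at V/F = 0.351.
Compositions from xᵢ = zᵢ/(1+V/F(Kᵢ−1)), yᵢ = Kᵢxᵢ:
  THF: x = 0.058, y = 0.197
  n-hexane: x = 0.142, y = 0.369
  n-heptane: x = 0.103, y = 0.164
  ethylbenzene: x = 0.265, y = 0.116
  p-xylene: x = 0.431, y = 0.154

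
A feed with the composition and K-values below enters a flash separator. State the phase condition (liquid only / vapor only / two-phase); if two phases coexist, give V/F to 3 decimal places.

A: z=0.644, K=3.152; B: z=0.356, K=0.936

ΣzᵢKᵢ = 2.363; Σzᵢ/Kᵢ = 0.585.
Since Σzᵢ/Kᵢ < 1 the mixture is above its dew point — single vapor phase.

vapor only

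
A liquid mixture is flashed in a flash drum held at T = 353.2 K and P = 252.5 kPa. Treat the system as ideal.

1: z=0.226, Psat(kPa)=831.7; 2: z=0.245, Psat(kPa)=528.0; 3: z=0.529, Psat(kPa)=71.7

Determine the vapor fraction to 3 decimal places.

ψ = 0.326

Raoult's law: Kᵢ = Pᵢˢᵃᵗ/P = Pᵢˢᵃᵗ/252.5.
  K_1 = 831.7/252.5 = 3.29386, K_2 = 528.0/252.5 = 2.09109, K_3 = 71.7/252.5 = 0.28396
Material balance + equilibrium reduce to Σ zᵢ(Kᵢ−1)/(1+ψ(Kᵢ−1)) = 0.
Feasibility: ΣzᵢKᵢ = 1.407, Σzᵢ/Kᵢ = 2.049 — both > 1, two phases present.
Iterate (Newton) starting at ψ = 0.63:
  ψ = 0.630: g = -0.3196, g' = -1.202 → ψ = 0.364
  ψ = 0.364: g = -0.0384, g' = -0.999 → ψ = 0.325
  ψ = 0.325: g = 0.0002, g' = -1.010 → ψ = 0.326
Converged at ψ = 0.326.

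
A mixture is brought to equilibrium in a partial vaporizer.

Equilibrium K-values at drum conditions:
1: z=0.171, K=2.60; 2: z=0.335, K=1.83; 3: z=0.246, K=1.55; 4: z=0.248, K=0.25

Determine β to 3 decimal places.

β = 0.713

Let β = V/F and solve Σ zᵢ(Kᵢ−1)/(1+β(Kᵢ−1)) = 0.
Check two-phase: ΣzᵢKᵢ = 1.501 > 1 and Σzᵢ/Kᵢ = 1.400 > 1, so g(0) = 0.501 > 0 and g(1) = -0.400 < 0.
Newton–Raphson from β = 0.5:
  β = 0.500: g = 0.1570, g' = -0.653 → β = 0.740
  β = 0.740: g = -0.0246, g' = -0.923 → β = 0.714
  β = 0.714: g = -0.0007, g' = -0.871 → β = 0.713
Converged at β = 0.713.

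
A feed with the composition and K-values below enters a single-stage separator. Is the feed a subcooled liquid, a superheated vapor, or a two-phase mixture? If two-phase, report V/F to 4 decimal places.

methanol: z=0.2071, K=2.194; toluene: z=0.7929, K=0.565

ΣzᵢKᵢ = 0.9024; Σzᵢ/Kᵢ = 1.4978.
Since ΣzᵢKᵢ < 1 the mixture is below its bubble point — single liquid phase.

subcooled liquid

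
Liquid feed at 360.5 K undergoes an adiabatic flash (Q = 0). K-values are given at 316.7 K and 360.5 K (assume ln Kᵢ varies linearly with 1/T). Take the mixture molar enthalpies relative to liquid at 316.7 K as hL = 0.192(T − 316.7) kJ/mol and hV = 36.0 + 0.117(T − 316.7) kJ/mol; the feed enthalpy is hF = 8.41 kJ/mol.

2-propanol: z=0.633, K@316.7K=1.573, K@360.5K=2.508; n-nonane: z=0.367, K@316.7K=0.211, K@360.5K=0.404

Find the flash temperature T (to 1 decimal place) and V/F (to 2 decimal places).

Adiabatic flash: solve Rachford–Rice at each trial T, then check hF = ψ·hV(T) + (1−ψ)·hL(T).
  T = 316.7 K: K = (1.573, 0.211), RR gives ψ = 0.162, H_out = 5.825 kJ/mol
  T = 360.5 K: K = (2.508, 0.404), RR gives ψ = 0.819, H_out = 35.194 kJ/mol
  T = 338.6 K: K = (2.016, 0.298), RR gives ψ = 0.541, H_out = 22.787 kJ/mol
  T = 327.6 K: K = (1.787, 0.252), RR gives ψ = 0.380, H_out = 15.470 kJ/mol
  T = 322.1 K: K = (1.678, 0.231), RR gives ψ = 0.281, H_out = 11.049 kJ/mol
  T = 319.4 K: K = (1.625, 0.221), RR gives ψ = 0.225, H_out = 8.574 kJ/mol
  T = 318.0 K: K = (1.598, 0.216), RR gives ψ = 0.193, H_out = 7.187 kJ/mol
Linear interpolation between T = 318.0 (H_out = 7.187) and T = 319.4 (H_out = 8.574) on hF = 8.41 gives T ≈ 319.2 K, at which ψ = 0.22.

T = 319.2 K, V/F = 0.22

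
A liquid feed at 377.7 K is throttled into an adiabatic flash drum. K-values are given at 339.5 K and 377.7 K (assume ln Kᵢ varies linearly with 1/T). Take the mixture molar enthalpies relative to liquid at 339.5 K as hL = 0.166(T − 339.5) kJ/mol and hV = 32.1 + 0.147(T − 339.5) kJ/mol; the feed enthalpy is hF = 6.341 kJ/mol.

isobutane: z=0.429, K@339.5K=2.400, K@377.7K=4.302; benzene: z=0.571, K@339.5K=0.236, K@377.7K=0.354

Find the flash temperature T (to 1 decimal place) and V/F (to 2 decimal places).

T = 341.9 K, V/F = 0.19

Adiabatic flash: solve Rachford–Rice at each trial T, then check hF = ψ·hV(T) + (1−ψ)·hL(T).
  T = 339.5 K: K = (2.400, 0.236), RR gives ψ = 0.154, H_out = 4.933 kJ/mol
  T = 377.7 K: K = (4.302, 0.354), RR gives ψ = 0.491, H_out = 21.751 kJ/mol
  T = 358.6 K: K = (3.264, 0.292), RR gives ψ = 0.354, H_out = 14.400 kJ/mol
  T = 349.1 K: K = (2.813, 0.264), RR gives ψ = 0.267, H_out = 10.131 kJ/mol
  T = 344.3 K: K = (2.601, 0.250), RR gives ψ = 0.215, H_out = 7.680 kJ/mol
  T = 341.9 K: K = (2.499, 0.243), RR gives ψ = 0.186, H_out = 6.349 kJ/mol
Linear interpolation between T = 339.5 (H_out = 4.933) and T = 341.9 (H_out = 6.349) on hF = 6.341 gives T ≈ 341.9 K, at which ψ = 0.19.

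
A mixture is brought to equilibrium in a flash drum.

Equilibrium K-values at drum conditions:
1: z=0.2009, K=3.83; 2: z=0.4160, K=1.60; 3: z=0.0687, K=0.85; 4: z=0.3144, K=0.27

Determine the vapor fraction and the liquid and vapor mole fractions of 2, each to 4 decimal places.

Material balance + equilibrium reduce to Σ zᵢ(Kᵢ−1)/(1+ψ(Kᵢ−1)) = 0.
g(0) = ΣzᵢKᵢ − 1 = 0.5783 and g(1) = 1 − Σzᵢ/Kᵢ = -0.5577, so a root lies in (0, 1).
Newton–Raphson from ψ = 0.5:
  ψ = 0.5000: g = 0.05485, g' = -0.7818 → ψ = 0.5702
  ψ = 0.5702: g = -0.00089, g' = -0.8122 → ψ = 0.5691
Converged at ψ = 0.5691.
Compositions from xᵢ = zᵢ/(1+ψ(Kᵢ−1)), yᵢ = Kᵢxᵢ:
  1: x = 0.0770, y = 0.2948
  2: x = 0.3101, y = 0.4962
  3: x = 0.0751, y = 0.0638
  4: x = 0.5378, y = 0.1452

ψ = 0.5691, x_2 = 0.3101, y_2 = 0.4962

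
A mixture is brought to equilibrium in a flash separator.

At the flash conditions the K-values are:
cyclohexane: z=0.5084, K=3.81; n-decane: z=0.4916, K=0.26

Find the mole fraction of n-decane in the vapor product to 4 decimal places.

y_n-decane = 0.2058

Material balance + equilibrium reduce to Σ zᵢ(Kᵢ−1)/(1+β(Kᵢ−1)) = 0.
g(0) = ΣzᵢKᵢ − 1 = 1.0648 and g(1) = 1 − Σzᵢ/Kᵢ = -1.0242, so a root lies in (0, 1).
Binary case is linear: z₁(K₁−1)(1+β(K₂−1)) + z₂(K₂−1)(1+β(K₁−1)) = 0
⇒ β = [z₁(K₁−1)+z₂(K₂−1)] / [−(K₁−1)(K₂−1)] = 1.06482/2.07940 = 0.5121
Compositions from xᵢ = zᵢ/(1+β(Kᵢ−1)), yᵢ = Kᵢxᵢ:
  cyclohexane: x = 0.2085, y = 0.7942
  n-decane: x = 0.7915, y = 0.2058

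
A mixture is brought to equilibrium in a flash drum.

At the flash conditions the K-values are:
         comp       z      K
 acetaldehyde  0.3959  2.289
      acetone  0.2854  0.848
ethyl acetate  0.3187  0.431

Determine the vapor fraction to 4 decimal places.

ψ = 0.5220

Newton–Raphson from ψ = 0.46:
  ψ = 0.4600: g = 0.02809, g' = -0.4562 → ψ = 0.5216
  ψ = 0.5216: g = 0.00017, g' = -0.4516 → ψ = 0.5220
Converged at ψ = 0.5220.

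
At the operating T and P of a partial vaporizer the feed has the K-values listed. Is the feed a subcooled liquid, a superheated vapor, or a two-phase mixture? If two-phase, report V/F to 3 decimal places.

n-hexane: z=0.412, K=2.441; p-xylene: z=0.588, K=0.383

two-phase, V/F = 0.260

ΣzᵢKᵢ = 1.231; Σzᵢ/Kᵢ = 1.704.
Both exceed 1, so a two-phase solution exists.
Rachford–Rice: g(ψ) = Σ zᵢ(Kᵢ−1)/(1+ψ(Kᵢ−1)) = 0.
Binary case is linear: z₁(K₁−1)(1+ψ(K₂−1)) + z₂(K₂−1)(1+ψ(K₁−1)) = 0
⇒ ψ = [z₁(K₁−1)+z₂(K₂−1)] / [−(K₁−1)(K₂−1)] = 0.2309/0.8891 = 0.260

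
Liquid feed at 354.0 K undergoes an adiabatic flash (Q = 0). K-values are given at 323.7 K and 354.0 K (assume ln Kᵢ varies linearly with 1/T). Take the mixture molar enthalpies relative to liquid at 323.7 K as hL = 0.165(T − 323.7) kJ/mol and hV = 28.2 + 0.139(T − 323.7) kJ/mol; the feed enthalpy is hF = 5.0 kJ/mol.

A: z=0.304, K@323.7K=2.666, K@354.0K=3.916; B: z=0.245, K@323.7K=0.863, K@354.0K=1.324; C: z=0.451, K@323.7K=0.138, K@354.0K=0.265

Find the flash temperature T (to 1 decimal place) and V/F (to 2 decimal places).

Adiabatic flash: solve Rachford–Rice at each trial T, then check hF = ψ·hV(T) + (1−ψ)·hL(T).
  T = 323.7 K: K = (2.666, 0.863, 0.138), RR gives ψ = 0.076, H_out = 2.133 kJ/mol
  T = 354.0 K: K = (3.916, 1.324, 0.265), RR gives ψ = 0.409, H_out = 16.222 kJ/mol
  T = 338.9 K: K = (3.261, 1.080, 0.194), RR gives ψ = 0.253, H_out = 9.543 kJ/mol
  T = 331.3 K: K = (2.955, 0.968, 0.164), RR gives ψ = 0.169, H_out = 5.987 kJ/mol
  T = 327.5 K: K = (2.809, 0.915, 0.151), RR gives ψ = 0.124, H_out = 4.108 kJ/mol
  T = 329.4 K: K = (2.882, 0.941, 0.157), RR gives ψ = 0.147, H_out = 5.058 kJ/mol
Linear interpolation between T = 327.5 (H_out = 4.108) and T = 329.4 (H_out = 5.058) on hF = 5.0 gives T ≈ 329.3 K, at which ψ = 0.15.

T = 329.3 K, V/F = 0.15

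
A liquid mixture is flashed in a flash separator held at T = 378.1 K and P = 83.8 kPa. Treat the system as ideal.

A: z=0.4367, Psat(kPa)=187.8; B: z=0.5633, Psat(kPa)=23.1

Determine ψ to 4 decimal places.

ψ = 0.1490

Raoult's law: Kᵢ = Pᵢˢᵃᵗ/P = Pᵢˢᵃᵗ/83.8.
  K_A = 187.8/83.8 = 2.241050, K_B = 23.1/83.8 = 0.275656
Let ψ = V/F and solve Σ zᵢ(Kᵢ−1)/(1+ψ(Kᵢ−1)) = 0.
g(0) = ΣzᵢKᵢ − 1 = 0.1339 and g(1) = 1 − Σzᵢ/Kᵢ = -1.2384, so a root lies in (0, 1).
Binary case is linear: z₁(K₁−1)(1+ψ(K₂−1)) + z₂(K₂−1)(1+ψ(K₁−1)) = 0
⇒ ψ = [z₁(K₁−1)+z₂(K₂−1)] / [−(K₁−1)(K₂−1)] = 0.13394/0.89895 = 0.1490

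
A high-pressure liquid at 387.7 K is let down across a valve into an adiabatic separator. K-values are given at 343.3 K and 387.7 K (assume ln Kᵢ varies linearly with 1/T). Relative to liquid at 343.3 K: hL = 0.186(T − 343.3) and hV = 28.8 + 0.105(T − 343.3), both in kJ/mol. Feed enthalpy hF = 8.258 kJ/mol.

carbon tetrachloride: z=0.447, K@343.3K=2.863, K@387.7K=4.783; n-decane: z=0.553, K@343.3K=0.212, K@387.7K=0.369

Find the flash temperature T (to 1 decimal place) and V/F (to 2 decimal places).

Adiabatic flash: solve Rachford–Rice at each trial T, then check hF = ψ·hV(T) + (1−ψ)·hL(T).
  T = 343.3 K: K = (2.863, 0.212), RR gives ψ = 0.270, H_out = 7.788 kJ/mol
  T = 387.7 K: K = (4.783, 0.369), RR gives ψ = 0.562, H_out = 22.428 kJ/mol
  T = 365.5 K: K = (3.759, 0.284), RR gives ψ = 0.424, H_out = 15.584 kJ/mol
  T = 354.4 K: K = (3.294, 0.247), RR gives ψ = 0.352, H_out = 11.896 kJ/mol
  T = 348.9 K: K = (3.077, 0.229), RR gives ψ = 0.314, H_out = 9.930 kJ/mol
  T = 346.1 K: K = (2.969, 0.220), RR gives ψ = 0.293, H_out = 8.879 kJ/mol
  T = 344.7 K: K = (2.916, 0.216), RR gives ψ = 0.282, H_out = 8.339 kJ/mol
Linear interpolation between T = 343.3 (H_out = 7.788) and T = 344.7 (H_out = 8.339) on hF = 8.258 gives T ≈ 344.5 K, at which ψ = 0.28.

T = 344.5 K, V/F = 0.28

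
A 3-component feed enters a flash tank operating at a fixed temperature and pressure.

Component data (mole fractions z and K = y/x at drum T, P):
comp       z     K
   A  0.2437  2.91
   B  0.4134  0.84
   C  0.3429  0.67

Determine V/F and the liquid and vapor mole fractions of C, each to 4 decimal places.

Newton–Raphson from V/F = 0.5:
  V/F = 0.5000: g = 0.03068, g' = -0.2987 → V/F = 0.6027
  V/F = 0.6027: g = 0.00192, g' = -0.2633 → V/F = 0.6100
Converged at V/F = 0.6100.
Compositions from xᵢ = zᵢ/(1+V/F(Kᵢ−1)), yᵢ = Kᵢxᵢ:
  A: x = 0.1126, y = 0.3275
  B: x = 0.4581, y = 0.3848
  C: x = 0.4293, y = 0.2877

V/F = 0.6100, x_C = 0.4293, y_C = 0.2877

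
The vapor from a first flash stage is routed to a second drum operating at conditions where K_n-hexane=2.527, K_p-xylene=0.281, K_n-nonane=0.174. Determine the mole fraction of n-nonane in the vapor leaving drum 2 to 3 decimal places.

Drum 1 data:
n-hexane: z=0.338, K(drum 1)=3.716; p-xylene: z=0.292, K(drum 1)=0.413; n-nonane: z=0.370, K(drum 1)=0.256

Drum 1:
Newton–Raphson from ψ₁ = 0.51:
  ψ₁ = 0.510: g = -0.3034, g' = -1.175 → ψ₁ = 0.252
  ψ₁ = 0.252: g = 0.0052, g' = -1.328 → ψ₁ = 0.256
Converged at ψ₁ = 0.256.
Drum-1 compositions:
  n-hexane: x = 0.199, y = 0.741
  p-xylene: x = 0.344, y = 0.142
  n-nonane: x = 0.457, y = 0.117
Drum-2 feed = drum-1 vapor: z₂ = (0.7411, 0.1419, 0.1170).
Drum 2:
Rachford–Rice: g(ψ₂) = Σ zᵢ(Kᵢ−1)/(1+ψ₂(Kᵢ−1)) = 0.
Check two-phase: ΣzᵢKᵢ = 1.933 > 1 and Σzᵢ/Kᵢ = 1.471 > 1, so g(0) = 0.933 > 0 and g(1) = -0.471 < 0.
Newton–Raphson from ψ₂ = 0.5:
  ψ₂ = 0.500: g = 0.3178, g' = -0.966 → ψ₂ = 0.829
  ψ₂ = 0.829: g = -0.0596, g' = -1.589 → ψ₂ = 0.791
  ψ₂ = 0.791: g = -0.0034, g' = -1.415 → ψ₂ = 0.789
Converged at ψ₂ = 0.789.
  n-hexane: x = 0.336, y = 0.849
  p-xylene: x = 0.328, y = 0.092
  n-nonane: x = 0.336, y = 0.058

y_n-nonane (drum 2) = 0.058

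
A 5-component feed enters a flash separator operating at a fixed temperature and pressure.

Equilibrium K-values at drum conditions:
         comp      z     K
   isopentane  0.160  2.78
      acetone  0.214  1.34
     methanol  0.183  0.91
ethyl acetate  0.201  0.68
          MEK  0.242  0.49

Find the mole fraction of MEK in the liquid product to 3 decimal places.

Material balance + equilibrium reduce to Σ zᵢ(Kᵢ−1)/(1+β(Kᵢ−1)) = 0.
g(0) = ΣzᵢKᵢ − 1 = 0.153 and g(1) = 1 − Σzᵢ/Kᵢ = -0.208, so a root lies in (0, 1).
Newton iteration, β⁰ = 0.5:
  β = 0.500: g = -0.0466, g' = -0.304 → β = 0.347
  β = 0.347: g = 0.0019, g' = -0.334 → β = 0.352
Converged at β = 0.352.
Compositions from xᵢ = zᵢ/(1+β(Kᵢ−1)), yᵢ = Kᵢxᵢ:
  isopentane: x = 0.098, y = 0.273
  acetone: x = 0.191, y = 0.256
  methanol: x = 0.189, y = 0.172
  ethyl acetate: x = 0.227, y = 0.154
  MEK: x = 0.295, y = 0.145

x_MEK = 0.295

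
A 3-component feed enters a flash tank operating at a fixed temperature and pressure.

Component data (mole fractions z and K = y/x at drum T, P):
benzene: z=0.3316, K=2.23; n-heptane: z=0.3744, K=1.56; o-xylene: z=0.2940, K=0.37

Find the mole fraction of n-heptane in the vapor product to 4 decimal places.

Newton–Raphson from ψ = 0.5:
  ψ = 0.5000: g = 0.14596, g' = -0.5127 → ψ = 0.7847
  ψ = 0.7847: g = -0.01309, g' = -0.6430 → ψ = 0.7643
  ψ = 0.7643: g = -0.00019, g' = -0.6249 → ψ = 0.7640
Converged at ψ = 0.7640.
Compositions from xᵢ = zᵢ/(1+ψ(Kᵢ−1)), yᵢ = Kᵢxᵢ:
  benzene: x = 0.1710, y = 0.3812
  n-heptane: x = 0.2622, y = 0.4091
  o-xylene: x = 0.5668, y = 0.2097

y_n-heptane = 0.4091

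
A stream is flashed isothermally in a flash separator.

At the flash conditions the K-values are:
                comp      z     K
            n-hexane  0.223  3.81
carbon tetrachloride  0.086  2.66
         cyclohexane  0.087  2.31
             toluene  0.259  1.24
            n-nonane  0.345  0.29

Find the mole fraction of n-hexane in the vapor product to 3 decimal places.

y_n-hexane = 0.318

Let ψ = V/F and solve Σ zᵢ(Kᵢ−1)/(1+ψ(Kᵢ−1)) = 0.
Check two-phase: ΣzᵢKᵢ = 1.701 > 1 and Σzᵢ/Kᵢ = 1.527 > 1, so g(0) = 0.701 > 0 and g(1) = -0.527 < 0.
Iterate (Newton) starting at ψ = 0.32:
  ψ = 0.320: g = 0.2442, g' = -0.967 → ψ = 0.572
  ψ = 0.572: g = 0.0205, g' = -0.875 → ψ = 0.596
Converged at ψ = 0.596.
Compositions from xᵢ = zᵢ/(1+ψ(Kᵢ−1)), yᵢ = Kᵢxᵢ:
  n-hexane: x = 0.083, y = 0.318
  carbon tetrachloride: x = 0.043, y = 0.115
  cyclohexane: x = 0.049, y = 0.113
  toluene: x = 0.227, y = 0.281
  n-nonane: x = 0.598, y = 0.173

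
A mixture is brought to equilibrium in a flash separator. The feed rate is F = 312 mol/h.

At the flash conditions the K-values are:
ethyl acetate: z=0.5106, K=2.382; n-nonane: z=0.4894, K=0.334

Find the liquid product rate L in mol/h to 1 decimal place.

L = 183.3 mol/h

Newton iteration, V/F⁰ = 0.5:
  V/F = 0.5000: g = -0.07137, g' = -0.8290 → V/F = 0.4139
  V/F = 0.4139: g = -0.00110, g' = -0.8084 → V/F = 0.4125
Converged at V/F = 0.4125.
Then V = V/F·F = 0.4125·312 = 128.7 mol/h and L = F − V = 183.3 mol/h.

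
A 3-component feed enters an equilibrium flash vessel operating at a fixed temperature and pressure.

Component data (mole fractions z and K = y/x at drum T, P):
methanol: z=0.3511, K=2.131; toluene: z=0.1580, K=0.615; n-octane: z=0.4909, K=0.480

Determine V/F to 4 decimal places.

Rachford–Rice: g(V/F) = Σ zᵢ(Kᵢ−1)/(1+V/F(Kᵢ−1)) = 0.
Check two-phase: ΣzᵢKᵢ = 1.0810 > 1 and Σzᵢ/Kᵢ = 1.4444 > 1, so g(0) = 0.0810 > 0 and g(1) = -0.4444 < 0.
Newton iteration, V/F⁰ = 0.39:
  V/F = 0.3900: g = -0.11623, g' = -0.4575 → V/F = 0.1360
  V/F = 0.1360: g = 0.00529, g' = -0.5172 → V/F = 0.1462
Converged at V/F = 0.1462.

V/F = 0.1462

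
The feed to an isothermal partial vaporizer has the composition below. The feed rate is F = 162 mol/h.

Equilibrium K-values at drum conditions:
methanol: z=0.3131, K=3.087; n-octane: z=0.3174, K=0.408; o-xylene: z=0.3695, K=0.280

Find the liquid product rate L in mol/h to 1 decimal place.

L = 138.6 mol/h

Rachford–Rice: g(V/F) = Σ zᵢ(Kᵢ−1)/(1+V/F(Kᵢ−1)) = 0.
Check two-phase: ΣzᵢKᵢ = 1.1995 > 1 and Σzᵢ/Kᵢ = 2.1990 > 1, so g(0) = 0.1995 > 0 and g(1) = -1.1990 < 0.
Iterate (Newton) starting at V/F = 0.52:
  V/F = 0.5200: g = -0.38336, g' = -1.0352 → V/F = 0.1497
  V/F = 0.1497: g = -0.00645, g' = -1.1663 → V/F = 0.1442
Converged at V/F = 0.1442.
Then V = V/F·F = 0.1442·162 = 23.4 mol/h and L = F − V = 138.6 mol/h.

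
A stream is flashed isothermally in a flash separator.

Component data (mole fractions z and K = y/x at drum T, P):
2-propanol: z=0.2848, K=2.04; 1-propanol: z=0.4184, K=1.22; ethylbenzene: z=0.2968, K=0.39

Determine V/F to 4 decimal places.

V/F = 0.5451

Material balance + equilibrium reduce to Σ zᵢ(Kᵢ−1)/(1+V/F(Kᵢ−1)) = 0.
Feasibility: ΣzᵢKᵢ = 1.2072, Σzᵢ/Kᵢ = 1.2436 — both > 1, two phases present.
Iterate (Newton) starting at V/F = 0.46:
  V/F = 0.4600: g = 0.03227, g' = -0.3710 → V/F = 0.5470
  V/F = 0.5470: g = -0.00075, g' = -0.3900 → V/F = 0.5451
Converged at V/F = 0.5451.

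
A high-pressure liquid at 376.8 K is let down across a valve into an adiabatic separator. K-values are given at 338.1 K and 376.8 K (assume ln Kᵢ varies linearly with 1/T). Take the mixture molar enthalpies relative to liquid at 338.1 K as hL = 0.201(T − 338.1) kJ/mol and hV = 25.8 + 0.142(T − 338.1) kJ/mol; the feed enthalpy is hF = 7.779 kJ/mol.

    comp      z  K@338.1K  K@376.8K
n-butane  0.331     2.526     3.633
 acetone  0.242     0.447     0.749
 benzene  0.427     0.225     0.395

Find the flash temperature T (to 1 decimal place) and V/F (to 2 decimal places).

T = 353.4 K, V/F = 0.19

Adiabatic flash: solve Rachford–Rice at each trial T, then check hF = ψ·hV(T) + (1−ψ)·hL(T).
  T = 338.1 K: K = (2.526, 0.447, 0.225), RR gives ψ = 0.038, H_out = 0.974 kJ/mol
  T = 376.8 K: K = (3.633, 0.749, 0.395), RR gives ψ = 0.420, H_out = 17.645 kJ/mol
  T = 357.5 K: K = (3.061, 0.587, 0.303), RR gives ψ = 0.228, H_out = 9.518 kJ/mol
  T = 347.8 K: K = (2.788, 0.514, 0.262), RR gives ψ = 0.136, H_out = 5.381 kJ/mol
  T = 352.6 K: K = (2.922, 0.550, 0.282), RR gives ψ = 0.182, H_out = 7.449 kJ/mol
  T = 355.1 K: K = (2.992, 0.569, 0.292), RR gives ψ = 0.205, H_out = 8.508 kJ/mol
  T = 353.9 K: K = (2.958, 0.559, 0.287), RR gives ψ = 0.194, H_out = 8.001 kJ/mol
Linear interpolation between T = 352.6 (H_out = 7.449) and T = 353.9 (H_out = 8.001) on hF = 7.779 gives T ≈ 353.4 K, at which ψ = 0.19.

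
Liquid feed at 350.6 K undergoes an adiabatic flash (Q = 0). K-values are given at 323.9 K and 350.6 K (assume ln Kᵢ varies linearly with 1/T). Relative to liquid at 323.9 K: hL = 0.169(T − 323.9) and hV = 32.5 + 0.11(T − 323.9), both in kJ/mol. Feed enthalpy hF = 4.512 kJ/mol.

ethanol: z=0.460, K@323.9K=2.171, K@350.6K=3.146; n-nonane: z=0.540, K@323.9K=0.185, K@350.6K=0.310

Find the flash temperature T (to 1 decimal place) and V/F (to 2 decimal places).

T = 325.7 K, V/F = 0.13

Adiabatic flash: solve Rachford–Rice at each trial T, then check hF = ψ·hV(T) + (1−ψ)·hL(T).
  T = 323.9 K: K = (2.171, 0.185), RR gives ψ = 0.103, H_out = 3.356 kJ/mol
  T = 350.6 K: K = (3.146, 0.310), RR gives ψ = 0.415, H_out = 17.347 kJ/mol
  T = 337.2 K: K = (2.631, 0.242), RR gives ψ = 0.276, H_out = 10.986 kJ/mol
  T = 330.5 K: K = (2.393, 0.212), RR gives ψ = 0.196, H_out = 7.406 kJ/mol
  T = 327.2 K: K = (2.280, 0.198), RR gives ψ = 0.152, H_out = 5.464 kJ/mol
  T = 325.5 K: K = (2.224, 0.191), RR gives ψ = 0.127, H_out = 4.401 kJ/mol
Linear interpolation between T = 325.5 (H_out = 4.401) and T = 327.2 (H_out = 5.464) on hF = 4.512 gives T ≈ 325.7 K, at which ψ = 0.13.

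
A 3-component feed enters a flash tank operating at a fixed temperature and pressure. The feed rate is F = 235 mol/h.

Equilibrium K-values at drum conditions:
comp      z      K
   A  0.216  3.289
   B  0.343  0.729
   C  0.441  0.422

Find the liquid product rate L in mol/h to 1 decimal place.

L = 202.0 mol/h

Rachford–Rice: g(β) = Σ zᵢ(Kᵢ−1)/(1+β(Kᵢ−1)) = 0.
Feasibility: ΣzᵢKᵢ = 1.147, Σzᵢ/Kᵢ = 1.581 — both > 1, two phases present.
Newton–Raphson from β = 0.5:
  β = 0.500: g = -0.2355, g' = -0.571 → β = 0.088
  β = 0.088: g = 0.0480, g' = -0.975 → β = 0.137
  β = 0.137: g = 0.0030, g' = -0.857 → β = 0.141
Converged at β = 0.141.
Then V = β·F = 0.1406·235 = 33.0 mol/h and L = F − V = 202.0 mol/h.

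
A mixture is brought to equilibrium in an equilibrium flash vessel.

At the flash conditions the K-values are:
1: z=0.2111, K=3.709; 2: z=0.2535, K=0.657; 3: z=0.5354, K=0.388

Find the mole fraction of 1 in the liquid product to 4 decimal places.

Newton iteration, β⁰ = 0.57:
  β = 0.5700: g = -0.38650, g' = -0.7584 → β = 0.0603
  β = 0.0603: g = 0.06250, g' = -1.3917 → β = 0.1053
  β = 0.1053: g = 0.00456, g' = -1.1992 → β = 0.1091
Converged at β = 0.1091.
Compositions from xᵢ = zᵢ/(1+β(Kᵢ−1)), yᵢ = Kᵢxᵢ:
  1: x = 0.1630, y = 0.6044
  2: x = 0.2634, y = 0.1730
  3: x = 0.5737, y = 0.2226

x_1 = 0.1630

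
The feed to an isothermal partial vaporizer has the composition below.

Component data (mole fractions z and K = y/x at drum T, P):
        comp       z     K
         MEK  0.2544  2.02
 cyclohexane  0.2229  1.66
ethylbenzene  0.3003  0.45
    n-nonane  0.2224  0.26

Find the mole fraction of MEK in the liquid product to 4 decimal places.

Rachford–Rice: g(V/F) = Σ zᵢ(Kᵢ−1)/(1+V/F(Kᵢ−1)) = 0.
Feasibility: ΣzᵢKᵢ = 1.0769, Σzᵢ/Kᵢ = 1.7829 — both > 1, two phases present.
Newton iteration, V/F⁰ = 0.5:
  V/F = 0.5000: g = -0.20659, g' = -0.6506 → V/F = 0.1825
  V/F = 0.1825: g = -0.02379, g' = -0.5405 → V/F = 0.1385
Converged at V/F = 0.1385.
Compositions from xᵢ = zᵢ/(1+V/F(Kᵢ−1)), yᵢ = Kᵢxᵢ:
  MEK: x = 0.2229, y = 0.4503
  cyclohexane: x = 0.2042, y = 0.3390
  ethylbenzene: x = 0.3251, y = 0.1463
  n-nonane: x = 0.2478, y = 0.0644

x_MEK = 0.2229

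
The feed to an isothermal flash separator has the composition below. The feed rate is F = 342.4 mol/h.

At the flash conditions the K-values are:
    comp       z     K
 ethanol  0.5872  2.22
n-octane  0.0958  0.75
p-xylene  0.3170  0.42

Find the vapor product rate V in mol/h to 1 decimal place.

Material balance + equilibrium reduce to Σ zᵢ(Kᵢ−1)/(1+ψ(Kᵢ−1)) = 0.
g(0) = ΣzᵢKᵢ − 1 = 0.5086 and g(1) = 1 − Σzᵢ/Kᵢ = -0.1470, so a root lies in (0, 1).
Iterate (Newton) starting at ψ = 0.5:
  ψ = 0.5000: g = 0.15863, g' = -0.5565 → ψ = 0.7850
  ψ = 0.7850: g = -0.00143, g' = -0.5967 → ψ = 0.7826
Converged at ψ = 0.7826.
Then V = ψ·F = 0.7826·342.4 = 268.0 mol/h and L = F − V = 74.4 mol/h.

V = 268.0 mol/h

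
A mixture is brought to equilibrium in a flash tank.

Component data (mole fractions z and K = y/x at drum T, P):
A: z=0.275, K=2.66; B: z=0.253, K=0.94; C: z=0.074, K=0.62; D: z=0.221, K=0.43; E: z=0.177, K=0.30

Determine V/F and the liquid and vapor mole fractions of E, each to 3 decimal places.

V/F = 0.217, x_E = 0.209, y_E = 0.063

Iterate (Newton) starting at V/F = 0.5:
  V/F = 0.500: g = -0.1677, g' = -0.589 → V/F = 0.215
  V/F = 0.215: g = 0.0008, g' = -0.638 → V/F = 0.217
Converged at V/F = 0.217.
Compositions from xᵢ = zᵢ/(1+V/F(Kᵢ−1)), yᵢ = Kᵢxᵢ:
  A: x = 0.202, y = 0.538
  B: x = 0.256, y = 0.241
  C: x = 0.081, y = 0.050
  D: x = 0.252, y = 0.108
  E: x = 0.209, y = 0.063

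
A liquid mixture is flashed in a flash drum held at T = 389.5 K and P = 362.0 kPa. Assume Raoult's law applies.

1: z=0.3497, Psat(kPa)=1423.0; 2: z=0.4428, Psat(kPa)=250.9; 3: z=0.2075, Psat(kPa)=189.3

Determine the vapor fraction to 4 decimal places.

ψ = 0.7288

Raoult's law: Kᵢ = Pᵢˢᵃᵗ/P = Pᵢˢᵃᵗ/362.0.
  K_1 = 1423.0/362.0 = 3.930939, K_2 = 250.9/362.0 = 0.693094, K_3 = 189.3/362.0 = 0.522928
Let ψ = V/F and solve Σ zᵢ(Kᵢ−1)/(1+ψ(Kᵢ−1)) = 0.
g(0) = ΣzᵢKᵢ − 1 = 0.7901 and g(1) = 1 − Σzᵢ/Kᵢ = -0.1246, so a root lies in (0, 1).
Newton iteration, ψ⁰ = 0.5:
  ψ = 0.5000: g = 0.12519, g' = -0.6339 → ψ = 0.6975
  ψ = 0.6975: g = 0.01540, g' = -0.4977 → ψ = 0.7284
  ψ = 0.7284: g = 0.00019, g' = -0.4858 → ψ = 0.7288
Converged at ψ = 0.7288.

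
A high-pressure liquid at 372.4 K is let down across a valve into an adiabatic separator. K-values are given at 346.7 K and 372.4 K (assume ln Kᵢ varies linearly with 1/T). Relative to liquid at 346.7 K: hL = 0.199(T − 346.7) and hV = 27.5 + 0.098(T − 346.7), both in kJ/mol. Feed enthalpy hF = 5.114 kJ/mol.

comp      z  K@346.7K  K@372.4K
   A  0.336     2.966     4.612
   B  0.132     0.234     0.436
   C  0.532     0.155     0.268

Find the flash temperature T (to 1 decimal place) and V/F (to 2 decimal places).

Adiabatic flash: solve Rachford–Rice at each trial T, then check hF = ψ·hV(T) + (1−ψ)·hL(T).
  T = 346.7 K: K = (2.966, 0.234, 0.155), RR gives ψ = 0.067, H_out = 1.853 kJ/mol
  T = 372.4 K: K = (4.612, 0.436, 0.268), RR gives ψ = 0.296, H_out = 12.486 kJ/mol
  T = 359.5 K: K = (3.725, 0.323, 0.206), RR gives ψ = 0.192, H_out = 7.572 kJ/mol
  T = 353.1 K: K = (3.331, 0.276, 0.179), RR gives ψ = 0.134, H_out = 4.873 kJ/mol
  T = 356.3 K: K = (3.524, 0.298, 0.192), RR gives ψ = 0.164, H_out = 6.254 kJ/mol
  T = 354.7 K: K = (3.426, 0.287, 0.185), RR gives ψ = 0.149, H_out = 5.572 kJ/mol
  T = 353.9 K: K = (3.378, 0.281, 0.182), RR gives ψ = 0.142, H_out = 5.225 kJ/mol
Linear interpolation between T = 353.1 (H_out = 4.873) and T = 353.9 (H_out = 5.225) on hF = 5.114 gives T ≈ 353.6 K, at which ψ = 0.14.

T = 353.6 K, V/F = 0.14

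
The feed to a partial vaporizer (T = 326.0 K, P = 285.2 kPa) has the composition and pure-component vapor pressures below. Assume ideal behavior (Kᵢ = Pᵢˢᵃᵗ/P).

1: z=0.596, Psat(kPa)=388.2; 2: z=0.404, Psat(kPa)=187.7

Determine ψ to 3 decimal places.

ψ = 0.625

Raoult's law: Kᵢ = Pᵢˢᵃᵗ/P = Pᵢˢᵃᵗ/285.2.
  K_1 = 388.2/285.2 = 1.36115, K_2 = 187.7/285.2 = 0.65813
Material balance + equilibrium reduce to Σ zᵢ(Kᵢ−1)/(1+ψ(Kᵢ−1)) = 0.
g(0) = ΣzᵢKᵢ − 1 = 0.077 and g(1) = 1 − Σzᵢ/Kᵢ = -0.052, so a root lies in (0, 1).
Binary case is linear: z₁(K₁−1)(1+ψ(K₂−1)) + z₂(K₂−1)(1+ψ(K₁−1)) = 0
⇒ ψ = [z₁(K₁−1)+z₂(K₂−1)] / [−(K₁−1)(K₂−1)] = 0.0771/0.1235 = 0.625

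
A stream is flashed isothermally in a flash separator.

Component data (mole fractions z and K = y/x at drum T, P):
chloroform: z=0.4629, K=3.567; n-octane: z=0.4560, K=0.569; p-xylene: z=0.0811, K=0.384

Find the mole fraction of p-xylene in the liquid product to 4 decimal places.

Newton–Raphson from V/F = 0.5:
  V/F = 0.5000: g = 0.19765, g' = -0.7869 → V/F = 0.7512
  V/F = 0.7512: g = 0.02217, g' = -0.6476 → V/F = 0.7854
  V/F = 0.7854: g = 0.00006, g' = -0.6444 → V/F = 0.7855
Converged at V/F = 0.7855.
Compositions from xᵢ = zᵢ/(1+V/F(Kᵢ−1)), yᵢ = Kᵢxᵢ:
  chloroform: x = 0.1535, y = 0.5474
  n-octane: x = 0.6894, y = 0.3923
  p-xylene: x = 0.1571, y = 0.0603

x_p-xylene = 0.1571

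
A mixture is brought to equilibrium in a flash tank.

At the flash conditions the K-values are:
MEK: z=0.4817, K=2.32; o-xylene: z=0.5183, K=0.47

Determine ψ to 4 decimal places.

Let ψ = V/F and solve Σ zᵢ(Kᵢ−1)/(1+ψ(Kᵢ−1)) = 0.
Check two-phase: ΣzᵢKᵢ = 1.3611 > 1 and Σzᵢ/Kᵢ = 1.3104 > 1, so g(0) = 0.3611 > 0 and g(1) = -0.3104 < 0.
Newton iteration, ψ⁰ = 0.5:
  ψ = 0.5000: g = 0.00930, g' = -0.5741 → ψ = 0.5162
Converged at ψ = 0.5162.

ψ = 0.5162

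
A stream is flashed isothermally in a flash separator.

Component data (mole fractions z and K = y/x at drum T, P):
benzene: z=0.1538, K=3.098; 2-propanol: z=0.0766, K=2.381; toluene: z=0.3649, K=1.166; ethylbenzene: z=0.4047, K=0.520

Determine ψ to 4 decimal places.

Iterate (Newton) starting at ψ = 0.36:
  ψ = 0.3600: g = 0.07681, g' = -0.4301 → ψ = 0.5386
  ψ = 0.5386: g = 0.00578, g' = -0.3753 → ψ = 0.5540
Converged at ψ = 0.5540.

ψ = 0.5540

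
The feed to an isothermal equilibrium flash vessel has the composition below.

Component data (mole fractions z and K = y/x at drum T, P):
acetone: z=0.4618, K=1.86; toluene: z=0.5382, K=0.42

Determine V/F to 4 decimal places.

V/F = 0.1704

Rachford–Rice: g(V/F) = Σ zᵢ(Kᵢ−1)/(1+V/F(Kᵢ−1)) = 0.
Check two-phase: ΣzᵢKᵢ = 1.0850 > 1 and Σzᵢ/Kᵢ = 1.5297 > 1, so g(0) = 0.0850 > 0 and g(1) = -0.5297 < 0.
Binary case is linear: z₁(K₁−1)(1+V/F(K₂−1)) + z₂(K₂−1)(1+V/F(K₁−1)) = 0
⇒ V/F = [z₁(K₁−1)+z₂(K₂−1)] / [−(K₁−1)(K₂−1)] = 0.08499/0.49880 = 0.1704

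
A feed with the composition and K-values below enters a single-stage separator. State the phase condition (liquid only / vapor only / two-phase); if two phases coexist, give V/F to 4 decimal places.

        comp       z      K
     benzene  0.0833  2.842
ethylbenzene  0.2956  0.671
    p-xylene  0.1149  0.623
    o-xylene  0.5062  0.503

liquid only

ΣzᵢKᵢ = 0.7613; Σzᵢ/Kᵢ = 1.6606.
Since ΣzᵢKᵢ < 1 the mixture is below its bubble point — single liquid phase.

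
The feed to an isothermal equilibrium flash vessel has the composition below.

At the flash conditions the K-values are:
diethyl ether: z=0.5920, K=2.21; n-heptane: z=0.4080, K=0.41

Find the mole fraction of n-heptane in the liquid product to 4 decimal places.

x_n-heptane = 0.6722

Let β = V/F and solve Σ zᵢ(Kᵢ−1)/(1+β(Kᵢ−1)) = 0.
Feasibility: ΣzᵢKᵢ = 1.4756, Σzᵢ/Kᵢ = 1.2630 — both > 1, two phases present.
Binary case is linear: z₁(K₁−1)(1+β(K₂−1)) + z₂(K₂−1)(1+β(K₁−1)) = 0
⇒ β = [z₁(K₁−1)+z₂(K₂−1)] / [−(K₁−1)(K₂−1)] = 0.47560/0.71390 = 0.6662
Compositions from xᵢ = zᵢ/(1+β(Kᵢ−1)), yᵢ = Kᵢxᵢ:
  diethyl ether: x = 0.3278, y = 0.7244
  n-heptane: x = 0.6722, y = 0.2756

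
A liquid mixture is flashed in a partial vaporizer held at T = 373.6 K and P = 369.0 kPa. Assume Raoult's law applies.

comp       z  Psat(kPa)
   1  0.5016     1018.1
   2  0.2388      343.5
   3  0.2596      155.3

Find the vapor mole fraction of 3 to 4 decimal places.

y_3 = 0.2327

Raoult's law: Kᵢ = Pᵢˢᵃᵗ/P = Pᵢˢᵃᵗ/369.0.
  K_1 = 1018.1/369.0 = 2.759079, K_2 = 343.5/369.0 = 0.930894, K_3 = 155.3/369.0 = 0.420867
Let ψ = V/F and solve Σ zᵢ(Kᵢ−1)/(1+ψ(Kᵢ−1)) = 0.
Feasibility: ΣzᵢKᵢ = 1.7155, Σzᵢ/Kᵢ = 1.0551 — both > 1, two phases present.
Newton–Raphson from ψ = 0.5:
  ψ = 0.5000: g = 0.24074, g' = -0.6131 → ψ = 0.8927
  ψ = 0.8927: g = 0.01446, g' = -0.6094 → ψ = 0.9164
  ψ = 0.9164: g = -0.00017, g' = -0.6241 → ψ = 0.9161
Converged at ψ = 0.9161.
Compositions from xᵢ = zᵢ/(1+ψ(Kᵢ−1)), yᵢ = Kᵢxᵢ:
  1: x = 0.1921, y = 0.5299
  2: x = 0.2549, y = 0.2373
  3: x = 0.5530, y = 0.2327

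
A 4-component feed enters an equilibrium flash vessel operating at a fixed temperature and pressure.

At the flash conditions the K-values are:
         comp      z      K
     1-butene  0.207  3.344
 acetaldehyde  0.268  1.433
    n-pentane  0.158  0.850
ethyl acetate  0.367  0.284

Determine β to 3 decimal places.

Newton–Raphson from β = 0.5:
  β = 0.500: g = -0.1161, g' = -0.736 → β = 0.342
  β = 0.342: g = -0.0027, g' = -0.722 → β = 0.338
Converged at β = 0.338.

β = 0.338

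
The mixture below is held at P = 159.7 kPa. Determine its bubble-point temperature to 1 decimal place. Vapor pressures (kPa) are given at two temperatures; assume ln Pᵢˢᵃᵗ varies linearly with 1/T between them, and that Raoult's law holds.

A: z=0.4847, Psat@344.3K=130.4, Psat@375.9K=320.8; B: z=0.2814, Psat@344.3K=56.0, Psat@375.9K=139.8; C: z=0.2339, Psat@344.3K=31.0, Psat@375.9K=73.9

Bubble-point temperature: ΣzᵢPᵢˢᵃᵗ(T) = P. Interpolate ln Pᵢˢᵃᵗ = aᵢ + bᵢ/T.
  T = 344.3 K: ΣzᵢPᵢˢᵃᵗ = 86.21 kPa
  T = 375.9 K: ΣzᵢPᵢˢᵃᵗ = 212.12 kPa
  T = 360.1 K: ΣzᵢPᵢˢᵃᵗ = 137.93 kPa
  T = 368.0 K: ΣzᵢPᵢˢᵃᵗ = 171.84 kPa
  T = 364.1 K: ΣzᵢPᵢˢᵃᵗ = 154.35 kPa
  T = 366.1 K: ΣzᵢPᵢˢᵃᵗ = 163.13 kPa
Interpolating between 364.1 K and 366.1 K gives T ≈ 365.3 K.

T = 365.3 K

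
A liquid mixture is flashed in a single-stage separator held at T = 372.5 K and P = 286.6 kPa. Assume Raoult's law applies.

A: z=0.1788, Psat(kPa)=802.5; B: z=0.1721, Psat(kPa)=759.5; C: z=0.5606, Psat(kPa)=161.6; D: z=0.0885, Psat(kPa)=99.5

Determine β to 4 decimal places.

β = 0.3729

Raoult's law: Kᵢ = Pᵢˢᵃᵗ/P = Pᵢˢᵃᵗ/286.6.
  K_A = 802.5/286.6 = 2.800070, K_B = 759.5/286.6 = 2.650035, K_C = 161.6/286.6 = 0.563852, K_D = 99.5/286.6 = 0.347174
Newton–Raphson from β = 0.5:
  β = 0.5000: g = -0.07348, g' = -0.5587 → β = 0.3685
  β = 0.3685: g = 0.00270, g' = -0.6074 → β = 0.3729
Converged at β = 0.3729.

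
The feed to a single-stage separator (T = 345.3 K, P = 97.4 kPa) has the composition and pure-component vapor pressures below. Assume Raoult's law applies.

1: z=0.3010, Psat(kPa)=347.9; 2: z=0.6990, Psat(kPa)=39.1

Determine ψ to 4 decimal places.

ψ = 0.2311

Raoult's law: Kᵢ = Pᵢˢᵃᵗ/P = Pᵢˢᵃᵗ/97.4.
  K_1 = 347.9/97.4 = 3.571869, K_2 = 39.1/97.4 = 0.401437
Rachford–Rice: g(ψ) = Σ zᵢ(Kᵢ−1)/(1+ψ(Kᵢ−1)) = 0.
Check two-phase: ΣzᵢKᵢ = 1.3557 > 1 and Σzᵢ/Kᵢ = 1.8255 > 1, so g(0) = 0.3557 > 0 and g(1) = -0.8255 < 0.
Binary case is linear: z₁(K₁−1)(1+ψ(K₂−1)) + z₂(K₂−1)(1+ψ(K₁−1)) = 0
⇒ ψ = [z₁(K₁−1)+z₂(K₂−1)] / [−(K₁−1)(K₂−1)] = 0.35574/1.53942 = 0.2311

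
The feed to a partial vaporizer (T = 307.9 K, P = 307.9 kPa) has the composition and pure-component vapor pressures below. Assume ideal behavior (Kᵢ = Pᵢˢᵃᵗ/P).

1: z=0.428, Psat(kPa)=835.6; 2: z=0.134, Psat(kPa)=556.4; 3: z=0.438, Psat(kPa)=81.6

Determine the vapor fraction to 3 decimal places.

Raoult's law: Kᵢ = Pᵢˢᵃᵗ/P = Pᵢˢᵃᵗ/307.9.
  K_1 = 835.6/307.9 = 2.71387, K_2 = 556.4/307.9 = 1.80708, K_3 = 81.6/307.9 = 0.26502
Material balance + equilibrium reduce to Σ zᵢ(Kᵢ−1)/(1+ψ(Kᵢ−1)) = 0.
Check two-phase: ΣzᵢKᵢ = 1.520 > 1 and Σzᵢ/Kᵢ = 1.885 > 1, so g(0) = 0.520 > 0 and g(1) = -0.885 < 0.
Iterate (Newton) starting at ψ = 0.3:
  ψ = 0.300: g = 0.1585, g' = -0.994 → ψ = 0.459
  ψ = 0.459: g = 0.0032, g' = -0.979 → ψ = 0.463
Converged at ψ = 0.463.

ψ = 0.463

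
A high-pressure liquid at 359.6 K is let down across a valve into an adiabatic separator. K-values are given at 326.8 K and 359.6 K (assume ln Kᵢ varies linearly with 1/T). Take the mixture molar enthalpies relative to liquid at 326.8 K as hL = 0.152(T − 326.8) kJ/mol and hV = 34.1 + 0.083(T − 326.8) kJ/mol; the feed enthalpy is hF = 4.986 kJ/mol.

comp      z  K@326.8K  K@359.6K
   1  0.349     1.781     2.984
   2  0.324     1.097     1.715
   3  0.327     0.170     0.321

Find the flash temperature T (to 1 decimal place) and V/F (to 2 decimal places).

Adiabatic flash: solve Rachford–Rice at each trial T, then check hF = ψ·hV(T) + (1−ψ)·hL(T).
  T = 326.8 K: K = (1.781, 1.097, 0.170), RR gives ψ = 0.073, H_out = 2.501 kJ/mol
  T = 359.6 K: K = (2.984, 1.715, 0.321), RR gives ψ = 0.724, H_out = 28.039 kJ/mol
  T = 343.2 K: K = (2.334, 1.386, 0.237), RR gives ψ = 0.474, H_out = 18.133 kJ/mol
  T = 335.0 K: K = (2.046, 1.237, 0.202), RR gives ψ = 0.310, H_out = 11.648 kJ/mol
  T = 330.9 K: K = (1.910, 1.166, 0.185), RR gives ψ = 0.205, H_out = 7.546 kJ/mol
  T = 328.9 K: K = (1.847, 1.132, 0.178), RR gives ψ = 0.145, H_out = 5.227 kJ/mol
Linear interpolation between T = 326.8 (H_out = 2.501) and T = 328.9 (H_out = 5.227) on hF = 4.986 gives T ≈ 328.7 K, at which ψ = 0.14.

T = 328.7 K, V/F = 0.14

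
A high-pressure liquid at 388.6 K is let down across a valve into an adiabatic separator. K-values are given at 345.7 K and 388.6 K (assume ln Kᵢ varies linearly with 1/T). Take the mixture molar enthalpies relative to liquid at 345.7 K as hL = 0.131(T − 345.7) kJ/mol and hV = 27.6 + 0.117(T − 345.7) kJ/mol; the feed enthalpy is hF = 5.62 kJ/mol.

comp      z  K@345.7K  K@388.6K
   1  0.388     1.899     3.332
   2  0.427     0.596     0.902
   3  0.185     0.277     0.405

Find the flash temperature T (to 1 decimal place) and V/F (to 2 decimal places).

Adiabatic flash: solve Rachford–Rice at each trial T, then check hF = ψ·hV(T) + (1−ψ)·hL(T).
  T = 345.7 K: K = (1.899, 0.596, 0.277), RR gives ψ = 0.091, H_out = 2.522 kJ/mol
  T = 388.6 K: K = (3.332, 0.902, 0.405), RR gives ψ = 0.917, H_out = 30.382 kJ/mol
  T = 367.1 K: K = (2.555, 0.742, 0.339), RR gives ψ = 0.559, H_out = 18.053 kJ/mol
  T = 356.4 K: K = (2.213, 0.667, 0.307), RR gives ψ = 0.350, H_out = 11.021 kJ/mol
  T = 351.0 K: K = (2.051, 0.631, 0.292), RR gives ψ = 0.229, H_out = 6.999 kJ/mol
  T = 348.4 K: K = (1.975, 0.614, 0.284), RR gives ψ = 0.164, H_out = 4.883 kJ/mol
  T = 349.7 K: K = (2.013, 0.622, 0.288), RR gives ψ = 0.197, H_out = 5.958 kJ/mol
Linear interpolation between T = 348.4 (H_out = 4.883) and T = 349.7 (H_out = 5.958) on hF = 5.62 gives T ≈ 349.3 K, at which ψ = 0.19.

T = 349.3 K, V/F = 0.19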